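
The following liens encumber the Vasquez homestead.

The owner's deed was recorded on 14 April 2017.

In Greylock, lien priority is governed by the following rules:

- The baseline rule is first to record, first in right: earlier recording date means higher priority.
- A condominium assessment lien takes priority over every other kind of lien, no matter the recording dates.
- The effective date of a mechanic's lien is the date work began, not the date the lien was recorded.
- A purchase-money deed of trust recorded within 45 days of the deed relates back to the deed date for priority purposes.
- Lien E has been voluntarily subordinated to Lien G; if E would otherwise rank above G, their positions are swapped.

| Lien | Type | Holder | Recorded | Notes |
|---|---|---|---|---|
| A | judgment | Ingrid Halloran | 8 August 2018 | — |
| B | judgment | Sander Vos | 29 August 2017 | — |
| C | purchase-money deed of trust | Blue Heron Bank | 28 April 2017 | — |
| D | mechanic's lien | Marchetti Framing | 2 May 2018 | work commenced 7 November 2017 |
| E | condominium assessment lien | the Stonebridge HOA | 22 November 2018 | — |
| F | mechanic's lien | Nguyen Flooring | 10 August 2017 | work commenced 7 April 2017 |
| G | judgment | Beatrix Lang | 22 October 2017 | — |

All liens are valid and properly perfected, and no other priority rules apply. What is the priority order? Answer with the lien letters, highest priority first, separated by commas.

Effective dates after the stated exceptions: C was recorded within the 45-day window, so its effective date is the deed date 14 April 2017; D is treated as recorded 7 November 2017, the work-commencement date; F is treated as recorded 7 April 2017, the work-commencement date.
E, as a condominium assessment lien, has superpriority and ranks first.
The other liens, earliest effective date first: F (7 April 2017), C (14 April 2017), B (29 August 2017), G (22 October 2017), D (7 November 2017), A (8 August 2018).
Because E would otherwise rank above G, the subordination swaps them.

G, F, C, B, E, D, A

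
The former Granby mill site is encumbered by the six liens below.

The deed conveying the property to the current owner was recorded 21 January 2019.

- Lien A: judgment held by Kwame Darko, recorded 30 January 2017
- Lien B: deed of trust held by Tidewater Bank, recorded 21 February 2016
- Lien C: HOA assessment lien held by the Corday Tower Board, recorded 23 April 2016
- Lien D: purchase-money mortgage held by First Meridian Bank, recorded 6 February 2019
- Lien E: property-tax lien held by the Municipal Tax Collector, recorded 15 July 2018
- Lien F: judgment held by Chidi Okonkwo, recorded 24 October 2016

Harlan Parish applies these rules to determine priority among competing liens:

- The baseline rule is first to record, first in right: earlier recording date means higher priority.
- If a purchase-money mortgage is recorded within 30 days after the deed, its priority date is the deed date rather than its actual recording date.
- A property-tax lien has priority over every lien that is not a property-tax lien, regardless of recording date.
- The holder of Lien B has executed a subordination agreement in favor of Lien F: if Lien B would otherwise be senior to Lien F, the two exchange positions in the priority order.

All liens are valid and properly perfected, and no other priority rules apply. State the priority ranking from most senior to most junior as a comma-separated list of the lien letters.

E, F, C, B, A, D

Effective dates: D's effective date is the deed date, 21 January 2019.
E is a property-tax lien and takes priority over every other lien.
Remaining liens by effective date: B (21 February 2016), C (23 April 2016), F (24 October 2016), A (30 January 2017), D (21 January 2019).
Because B would otherwise rank above F, the subordination swaps them.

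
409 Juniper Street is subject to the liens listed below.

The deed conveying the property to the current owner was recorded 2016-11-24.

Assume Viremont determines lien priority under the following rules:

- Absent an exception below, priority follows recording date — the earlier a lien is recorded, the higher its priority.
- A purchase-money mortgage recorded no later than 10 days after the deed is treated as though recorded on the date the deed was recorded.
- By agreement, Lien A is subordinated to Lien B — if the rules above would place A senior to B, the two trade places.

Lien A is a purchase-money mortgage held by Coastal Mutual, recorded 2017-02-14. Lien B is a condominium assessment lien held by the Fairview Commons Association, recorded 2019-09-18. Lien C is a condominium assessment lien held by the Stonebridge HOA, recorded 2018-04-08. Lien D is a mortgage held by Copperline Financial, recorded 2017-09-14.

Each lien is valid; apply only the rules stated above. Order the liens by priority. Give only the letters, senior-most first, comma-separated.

B, D, C, A

Effective dates after the stated exceptions: A was recorded 82 days after the deed, outside the 10-day window, so it keeps its recording date.
Ordering by effective date: A (2017-02-14), D (2017-09-14), C (2018-04-08), B (2019-09-18).
Because A would otherwise rank above B, the subordination swaps them.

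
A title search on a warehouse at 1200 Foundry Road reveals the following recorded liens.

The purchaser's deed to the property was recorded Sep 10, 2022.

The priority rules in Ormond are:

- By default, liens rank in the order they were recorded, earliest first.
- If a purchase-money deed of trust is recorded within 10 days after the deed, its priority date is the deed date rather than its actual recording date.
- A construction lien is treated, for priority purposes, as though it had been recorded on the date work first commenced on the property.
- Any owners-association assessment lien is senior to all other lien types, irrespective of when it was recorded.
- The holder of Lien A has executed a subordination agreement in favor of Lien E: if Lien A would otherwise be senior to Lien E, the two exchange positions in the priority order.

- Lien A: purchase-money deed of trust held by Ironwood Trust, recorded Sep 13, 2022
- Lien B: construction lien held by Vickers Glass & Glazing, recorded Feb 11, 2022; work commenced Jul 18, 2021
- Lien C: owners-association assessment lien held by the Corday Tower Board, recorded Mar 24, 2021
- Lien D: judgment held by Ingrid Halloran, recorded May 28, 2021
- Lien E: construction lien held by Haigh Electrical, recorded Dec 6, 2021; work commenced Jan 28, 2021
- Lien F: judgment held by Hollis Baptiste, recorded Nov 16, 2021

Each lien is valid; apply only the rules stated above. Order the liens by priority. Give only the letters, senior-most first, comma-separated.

Effective dates after the stated exceptions: A was recorded within the 10-day window, so its effective date is the deed date Sep 10, 2022; B is treated as recorded Jul 18, 2021, the work-commencement date; E relates back to Jan 28, 2021 (work commenced).
C is an owners-association assessment lien, so it outranks all other liens regardless of date.
The other liens, earliest effective date first: E (Jan 28, 2021), D (May 28, 2021), B (Jul 18, 2021), F (Nov 16, 2021), A (Sep 10, 2022).
A already ranks below E; the subordination has no effect.

C, E, D, B, F, A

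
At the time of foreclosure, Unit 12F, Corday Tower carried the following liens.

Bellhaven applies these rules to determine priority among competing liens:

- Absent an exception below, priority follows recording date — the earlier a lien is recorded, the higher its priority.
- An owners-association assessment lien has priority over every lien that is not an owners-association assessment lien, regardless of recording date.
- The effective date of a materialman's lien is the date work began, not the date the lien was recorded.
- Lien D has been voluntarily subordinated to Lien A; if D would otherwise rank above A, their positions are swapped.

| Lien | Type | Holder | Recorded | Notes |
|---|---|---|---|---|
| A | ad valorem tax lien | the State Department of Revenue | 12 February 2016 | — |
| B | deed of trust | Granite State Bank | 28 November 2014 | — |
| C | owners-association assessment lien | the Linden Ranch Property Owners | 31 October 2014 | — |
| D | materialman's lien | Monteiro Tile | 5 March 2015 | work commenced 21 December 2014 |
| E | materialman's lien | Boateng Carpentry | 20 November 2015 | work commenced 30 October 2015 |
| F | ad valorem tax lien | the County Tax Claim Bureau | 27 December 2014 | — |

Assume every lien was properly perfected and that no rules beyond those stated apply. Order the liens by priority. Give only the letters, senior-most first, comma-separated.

C, B, A, F, E, D

Adjusting effective dates: D's effective date is 21 December 2014, when work began; E relates back to 30 October 2015 (work commenced).
C is an owners-association assessment lien, so it outranks all other liens regardless of date.
Among the remaining liens, by effective date: B (28 November 2014), D (21 December 2014), F (27 December 2014), E (30 October 2015), A (12 February 2016).
Because D would otherwise rank above A, the subordination swaps them.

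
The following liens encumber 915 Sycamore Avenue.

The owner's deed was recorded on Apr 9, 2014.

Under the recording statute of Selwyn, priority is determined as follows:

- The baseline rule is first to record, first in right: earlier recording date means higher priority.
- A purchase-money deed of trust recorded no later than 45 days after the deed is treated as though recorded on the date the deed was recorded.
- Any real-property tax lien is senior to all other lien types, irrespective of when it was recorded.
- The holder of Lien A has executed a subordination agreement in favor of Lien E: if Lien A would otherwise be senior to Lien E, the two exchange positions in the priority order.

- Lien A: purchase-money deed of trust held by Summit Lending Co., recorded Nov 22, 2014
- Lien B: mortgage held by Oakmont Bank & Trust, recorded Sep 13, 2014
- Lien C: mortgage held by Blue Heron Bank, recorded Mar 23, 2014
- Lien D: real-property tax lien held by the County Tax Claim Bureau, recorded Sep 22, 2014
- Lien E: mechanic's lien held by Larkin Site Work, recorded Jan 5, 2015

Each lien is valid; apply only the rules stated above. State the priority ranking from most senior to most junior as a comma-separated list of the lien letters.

D, C, B, E, A

Adjusting effective dates: A was recorded 227 days after the deed — beyond 45 days — so no relation-back applies.
D is a real-property tax lien, so it outranks all other liens regardless of date.
Remaining liens by effective date: C (Mar 23, 2014), B (Sep 13, 2014), A (Nov 22, 2014), E (Jan 5, 2015).
A is senior to E before the subordination, so the two trade places.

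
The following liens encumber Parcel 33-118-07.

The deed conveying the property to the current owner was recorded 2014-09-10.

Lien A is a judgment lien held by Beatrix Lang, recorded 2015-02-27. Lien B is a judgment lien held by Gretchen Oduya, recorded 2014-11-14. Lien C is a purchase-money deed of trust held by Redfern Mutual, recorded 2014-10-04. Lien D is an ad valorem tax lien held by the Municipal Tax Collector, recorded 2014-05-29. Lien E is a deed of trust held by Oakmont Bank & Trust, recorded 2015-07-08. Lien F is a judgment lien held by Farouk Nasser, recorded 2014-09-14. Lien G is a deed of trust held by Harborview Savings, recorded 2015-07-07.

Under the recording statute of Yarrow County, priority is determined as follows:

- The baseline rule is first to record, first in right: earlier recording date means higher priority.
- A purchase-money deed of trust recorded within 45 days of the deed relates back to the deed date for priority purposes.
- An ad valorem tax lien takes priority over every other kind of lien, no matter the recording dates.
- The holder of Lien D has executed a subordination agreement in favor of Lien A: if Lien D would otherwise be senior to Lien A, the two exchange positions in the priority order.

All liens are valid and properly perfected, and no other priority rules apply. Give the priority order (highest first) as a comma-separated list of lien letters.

A, C, F, B, D, G, E

Effective dates: C relates back to the deed date 2014-09-10.
D, as an ad valorem tax lien, has superpriority and ranks first.
Ordering the rest by effective date: C (2014-09-10), F (2014-09-14), B (2014-11-14), A (2015-02-27), G (2015-07-07), E (2015-07-08).
Because D would otherwise rank above A, the subordination swaps them.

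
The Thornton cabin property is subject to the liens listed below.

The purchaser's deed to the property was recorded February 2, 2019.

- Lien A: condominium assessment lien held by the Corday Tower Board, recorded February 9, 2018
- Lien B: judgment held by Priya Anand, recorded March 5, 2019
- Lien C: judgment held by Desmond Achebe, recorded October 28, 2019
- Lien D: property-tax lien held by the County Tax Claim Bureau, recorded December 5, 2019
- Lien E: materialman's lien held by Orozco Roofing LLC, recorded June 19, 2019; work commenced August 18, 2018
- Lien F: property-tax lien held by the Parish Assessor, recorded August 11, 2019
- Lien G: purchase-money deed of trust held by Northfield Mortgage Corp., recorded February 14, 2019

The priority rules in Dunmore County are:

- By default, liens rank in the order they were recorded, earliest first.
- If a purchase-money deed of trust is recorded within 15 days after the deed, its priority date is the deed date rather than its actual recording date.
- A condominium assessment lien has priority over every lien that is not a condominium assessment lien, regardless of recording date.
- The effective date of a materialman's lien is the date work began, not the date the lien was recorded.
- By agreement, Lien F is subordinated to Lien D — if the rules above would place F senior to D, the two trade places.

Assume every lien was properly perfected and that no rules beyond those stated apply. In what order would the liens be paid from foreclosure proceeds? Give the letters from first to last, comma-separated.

A, E, G, B, D, C, F

Effective dates: E is treated as recorded August 18, 2018, the work-commencement date; G relates back to the deed date February 2, 2019.
As a condominium assessment lien, A is senior to every other lien.
Among the remaining liens, by effective date: E (August 18, 2018), G (February 2, 2019), B (March 5, 2019), F (August 11, 2019), C (October 28, 2019), D (December 5, 2019).
F is senior to D before the subordination, so the two trade places.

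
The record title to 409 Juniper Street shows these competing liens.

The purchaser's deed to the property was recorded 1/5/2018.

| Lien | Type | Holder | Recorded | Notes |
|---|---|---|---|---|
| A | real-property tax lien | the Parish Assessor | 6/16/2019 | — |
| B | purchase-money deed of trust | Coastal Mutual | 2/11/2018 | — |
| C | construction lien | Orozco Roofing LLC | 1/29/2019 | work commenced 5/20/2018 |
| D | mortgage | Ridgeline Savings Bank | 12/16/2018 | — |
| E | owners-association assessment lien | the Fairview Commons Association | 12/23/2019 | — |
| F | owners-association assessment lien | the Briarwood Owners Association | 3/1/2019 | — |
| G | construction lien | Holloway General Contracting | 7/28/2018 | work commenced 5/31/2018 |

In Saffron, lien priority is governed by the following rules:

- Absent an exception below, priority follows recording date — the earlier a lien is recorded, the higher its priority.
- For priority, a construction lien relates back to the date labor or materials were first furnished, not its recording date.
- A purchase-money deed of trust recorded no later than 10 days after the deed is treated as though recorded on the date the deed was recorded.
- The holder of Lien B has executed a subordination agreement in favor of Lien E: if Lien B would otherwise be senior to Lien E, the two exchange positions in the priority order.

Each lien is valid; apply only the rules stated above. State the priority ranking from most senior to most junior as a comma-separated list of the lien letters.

E, C, G, D, F, A, B

Adjusting effective dates: B missed the 10-day window (37 days after the deed), so its recording date stands; C relates back to 5/20/2018 (work commenced); G relates back to 5/31/2018 (work commenced).
By effective date, earliest first: B (2/11/2018), C (5/20/2018), G (5/31/2018), D (12/16/2018), F (3/1/2019), A (6/16/2019), E (12/23/2019).
B is senior to E before the subordination, so the two trade places.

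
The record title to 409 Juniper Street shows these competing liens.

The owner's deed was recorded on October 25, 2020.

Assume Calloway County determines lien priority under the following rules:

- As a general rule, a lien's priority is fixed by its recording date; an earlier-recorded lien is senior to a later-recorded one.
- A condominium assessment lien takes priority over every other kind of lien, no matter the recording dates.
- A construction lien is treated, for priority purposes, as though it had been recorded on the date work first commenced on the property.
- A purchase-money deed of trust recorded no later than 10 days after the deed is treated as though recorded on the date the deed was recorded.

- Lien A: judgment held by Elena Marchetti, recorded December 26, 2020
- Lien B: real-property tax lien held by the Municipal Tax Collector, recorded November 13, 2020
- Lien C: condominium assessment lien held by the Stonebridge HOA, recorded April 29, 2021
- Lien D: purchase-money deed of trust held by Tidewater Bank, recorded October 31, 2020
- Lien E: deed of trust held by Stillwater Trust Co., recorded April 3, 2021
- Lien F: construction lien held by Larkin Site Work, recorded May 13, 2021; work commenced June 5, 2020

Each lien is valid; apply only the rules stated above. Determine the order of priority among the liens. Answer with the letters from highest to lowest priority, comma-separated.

C, F, D, B, A, E

Adjusting effective dates: D was recorded within the 10-day window, so its effective date is the deed date October 25, 2020; F relates back to June 5, 2020 (work commenced).
C, as a condominium assessment lien, has superpriority and ranks first.
Ordering the rest by effective date: F (June 5, 2020), D (October 25, 2020), B (November 13, 2020), A (December 26, 2020), E (April 3, 2021).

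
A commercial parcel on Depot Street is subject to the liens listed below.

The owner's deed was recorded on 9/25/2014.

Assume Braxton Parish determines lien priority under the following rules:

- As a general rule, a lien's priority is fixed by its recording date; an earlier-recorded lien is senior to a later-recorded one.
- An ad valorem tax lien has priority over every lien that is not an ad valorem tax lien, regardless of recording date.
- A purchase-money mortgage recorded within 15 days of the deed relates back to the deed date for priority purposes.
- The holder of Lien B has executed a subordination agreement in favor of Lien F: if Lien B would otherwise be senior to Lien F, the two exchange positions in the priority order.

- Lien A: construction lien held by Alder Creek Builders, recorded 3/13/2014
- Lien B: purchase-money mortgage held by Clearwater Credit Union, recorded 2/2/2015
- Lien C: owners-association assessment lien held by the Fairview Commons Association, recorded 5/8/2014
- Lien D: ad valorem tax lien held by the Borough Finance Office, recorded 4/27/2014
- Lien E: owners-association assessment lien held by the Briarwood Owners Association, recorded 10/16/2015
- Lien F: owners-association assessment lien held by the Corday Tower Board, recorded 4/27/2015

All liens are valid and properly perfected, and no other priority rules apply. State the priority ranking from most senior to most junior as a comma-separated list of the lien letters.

Adjusting effective dates: B missed the 15-day window (130 days after the deed), so its recording date stands.
D, as an ad valorem tax lien, has superpriority and ranks first.
Among the remaining liens, by effective date: A (3/13/2014), C (5/8/2014), B (2/2/2015), F (4/27/2015), E (10/16/2015).
Because B would otherwise rank above F, the subordination swaps them.

D, A, C, F, B, E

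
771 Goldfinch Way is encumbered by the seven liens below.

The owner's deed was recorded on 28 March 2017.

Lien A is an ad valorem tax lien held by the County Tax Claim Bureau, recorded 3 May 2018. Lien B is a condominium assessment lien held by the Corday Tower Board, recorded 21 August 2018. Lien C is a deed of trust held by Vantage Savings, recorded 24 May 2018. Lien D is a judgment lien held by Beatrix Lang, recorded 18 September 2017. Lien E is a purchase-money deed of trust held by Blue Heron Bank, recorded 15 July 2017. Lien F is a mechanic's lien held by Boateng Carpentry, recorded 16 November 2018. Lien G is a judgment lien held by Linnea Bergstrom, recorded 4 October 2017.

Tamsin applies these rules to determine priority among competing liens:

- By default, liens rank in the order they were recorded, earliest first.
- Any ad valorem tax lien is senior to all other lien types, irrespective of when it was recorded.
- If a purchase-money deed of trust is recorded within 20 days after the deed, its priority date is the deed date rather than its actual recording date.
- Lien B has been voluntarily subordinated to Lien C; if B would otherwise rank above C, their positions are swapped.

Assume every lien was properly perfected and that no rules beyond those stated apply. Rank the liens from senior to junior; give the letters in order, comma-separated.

Adjusting effective dates: E missed the 20-day window (109 days after the deed), so its recording date stands.
A is an ad valorem tax lien and takes priority over every other lien.
Ordering the rest by effective date: E (15 July 2017), D (18 September 2017), G (4 October 2017), C (24 May 2018), B (21 August 2018), F (16 November 2018).
B already ranks below C; the subordination has no effect.

A, E, D, G, C, B, F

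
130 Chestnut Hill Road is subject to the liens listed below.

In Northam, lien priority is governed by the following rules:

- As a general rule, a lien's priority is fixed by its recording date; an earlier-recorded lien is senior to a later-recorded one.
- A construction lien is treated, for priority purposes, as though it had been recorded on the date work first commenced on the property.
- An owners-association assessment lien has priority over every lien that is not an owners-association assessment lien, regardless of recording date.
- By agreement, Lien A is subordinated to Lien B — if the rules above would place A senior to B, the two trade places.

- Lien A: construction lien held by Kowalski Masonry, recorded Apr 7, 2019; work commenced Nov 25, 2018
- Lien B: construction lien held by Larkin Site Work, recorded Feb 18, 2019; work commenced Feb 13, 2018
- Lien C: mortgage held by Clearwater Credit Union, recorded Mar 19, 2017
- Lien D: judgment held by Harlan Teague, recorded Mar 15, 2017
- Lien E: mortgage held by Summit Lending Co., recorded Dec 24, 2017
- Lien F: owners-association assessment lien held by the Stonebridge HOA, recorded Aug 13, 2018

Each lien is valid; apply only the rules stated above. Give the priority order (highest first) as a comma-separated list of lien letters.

Effective dates after the stated exceptions: A is treated as recorded Nov 25, 2018, the work-commencement date; B's effective date is Feb 13, 2018, when work began.
F is an owners-association assessment lien, so it outranks all other liens regardless of date.
Among the remaining liens, by effective date: D (Mar 15, 2017), C (Mar 19, 2017), E (Dec 24, 2017), B (Feb 13, 2018), A (Nov 25, 2018).
A already ranks below B; the subordination has no effect.

F, D, C, E, B, A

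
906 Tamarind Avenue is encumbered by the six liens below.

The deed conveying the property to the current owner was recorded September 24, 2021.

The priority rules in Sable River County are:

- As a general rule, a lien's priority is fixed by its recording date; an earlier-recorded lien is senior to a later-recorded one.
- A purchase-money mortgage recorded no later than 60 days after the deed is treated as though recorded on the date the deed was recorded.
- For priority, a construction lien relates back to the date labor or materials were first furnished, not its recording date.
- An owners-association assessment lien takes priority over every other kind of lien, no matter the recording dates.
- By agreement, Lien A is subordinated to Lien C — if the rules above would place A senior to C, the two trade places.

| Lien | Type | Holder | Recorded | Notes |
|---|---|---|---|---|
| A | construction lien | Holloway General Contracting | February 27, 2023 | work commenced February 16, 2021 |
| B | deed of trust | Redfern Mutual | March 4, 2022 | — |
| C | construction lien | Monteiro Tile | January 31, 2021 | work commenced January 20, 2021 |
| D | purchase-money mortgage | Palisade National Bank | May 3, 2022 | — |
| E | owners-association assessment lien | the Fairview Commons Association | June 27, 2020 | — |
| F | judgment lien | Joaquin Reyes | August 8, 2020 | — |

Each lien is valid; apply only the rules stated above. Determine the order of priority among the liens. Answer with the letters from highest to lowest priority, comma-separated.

Adjusting effective dates: A's effective date is February 16, 2021, when work began; C relates back to January 20, 2021 (work commenced); D missed the 60-day window (221 days after the deed), so its recording date stands.
E, as an owners-association assessment lien, has superpriority and ranks first.
The other liens, earliest effective date first: F (August 8, 2020), C (January 20, 2021), A (February 16, 2021), B (March 4, 2022), D (May 3, 2022).
A already ranks below C; the subordination has no effect.

E, F, C, A, B, D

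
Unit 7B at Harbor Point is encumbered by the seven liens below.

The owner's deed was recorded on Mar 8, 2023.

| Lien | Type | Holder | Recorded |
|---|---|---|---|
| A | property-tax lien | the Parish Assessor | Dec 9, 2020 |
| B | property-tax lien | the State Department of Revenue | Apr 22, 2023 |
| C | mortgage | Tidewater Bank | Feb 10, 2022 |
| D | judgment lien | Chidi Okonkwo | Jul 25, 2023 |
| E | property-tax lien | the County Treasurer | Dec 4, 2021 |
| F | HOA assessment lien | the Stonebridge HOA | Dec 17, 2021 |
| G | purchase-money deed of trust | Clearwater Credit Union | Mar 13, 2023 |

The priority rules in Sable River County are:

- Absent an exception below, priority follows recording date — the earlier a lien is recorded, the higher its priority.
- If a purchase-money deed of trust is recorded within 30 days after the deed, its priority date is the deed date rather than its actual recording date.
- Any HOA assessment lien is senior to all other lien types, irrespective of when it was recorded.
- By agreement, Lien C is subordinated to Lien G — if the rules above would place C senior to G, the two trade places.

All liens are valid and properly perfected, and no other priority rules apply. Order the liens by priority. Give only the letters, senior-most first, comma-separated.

F, A, E, G, C, B, D

First, effective dates: G was recorded within the 30-day window, so its effective date is the deed date Mar 8, 2023.
F is an HOA assessment lien, so it outranks all other liens regardless of date.
Among the remaining liens, by effective date: A (Dec 9, 2020), E (Dec 4, 2021), C (Feb 10, 2022), G (Mar 8, 2023), B (Apr 22, 2023), D (Jul 25, 2023).
C is senior to G before the subordination, so the two trade places.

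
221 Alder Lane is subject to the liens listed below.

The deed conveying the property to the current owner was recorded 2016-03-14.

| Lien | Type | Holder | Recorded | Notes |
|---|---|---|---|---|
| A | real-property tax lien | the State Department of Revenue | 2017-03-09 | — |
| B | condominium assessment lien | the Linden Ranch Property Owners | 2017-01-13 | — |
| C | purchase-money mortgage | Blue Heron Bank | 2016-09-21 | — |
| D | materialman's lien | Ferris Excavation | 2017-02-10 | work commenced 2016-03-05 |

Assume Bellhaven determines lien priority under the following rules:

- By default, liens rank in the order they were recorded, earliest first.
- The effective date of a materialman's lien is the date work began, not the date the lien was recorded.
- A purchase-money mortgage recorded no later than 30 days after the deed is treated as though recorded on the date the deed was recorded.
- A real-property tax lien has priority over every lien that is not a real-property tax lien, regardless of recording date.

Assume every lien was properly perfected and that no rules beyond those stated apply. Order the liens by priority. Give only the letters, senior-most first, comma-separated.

A, D, C, B

Adjusting effective dates: C was recorded 191 days after the deed, outside the 30-day window, so it keeps its recording date; D relates back to 2016-03-05 (work commenced).
A, as a real-property tax lien, has superpriority and ranks first.
The other liens, earliest effective date first: D (2016-03-05), C (2016-09-21), B (2017-01-13).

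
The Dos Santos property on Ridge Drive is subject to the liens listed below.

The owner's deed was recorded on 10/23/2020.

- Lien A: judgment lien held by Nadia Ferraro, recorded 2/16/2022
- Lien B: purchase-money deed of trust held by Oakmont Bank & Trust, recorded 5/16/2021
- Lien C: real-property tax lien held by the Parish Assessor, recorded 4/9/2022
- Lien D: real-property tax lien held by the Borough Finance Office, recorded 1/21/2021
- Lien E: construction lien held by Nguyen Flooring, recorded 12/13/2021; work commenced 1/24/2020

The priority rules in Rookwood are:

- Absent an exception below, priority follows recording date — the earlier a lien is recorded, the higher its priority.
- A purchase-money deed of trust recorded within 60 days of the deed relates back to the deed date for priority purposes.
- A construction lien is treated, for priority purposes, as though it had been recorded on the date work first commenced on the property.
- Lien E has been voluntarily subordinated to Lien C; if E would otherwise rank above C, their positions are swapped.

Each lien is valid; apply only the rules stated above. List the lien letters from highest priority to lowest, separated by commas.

C, D, B, A, E

Effective dates: B missed the 60-day window (205 days after the deed), so its recording date stands; E is treated as recorded 1/24/2020, the work-commencement date.
Sorted by effective date: E (1/24/2020), D (1/21/2021), B (5/16/2021), A (2/16/2022), C (4/9/2022).
Because E would otherwise rank above C, the subordination swaps them.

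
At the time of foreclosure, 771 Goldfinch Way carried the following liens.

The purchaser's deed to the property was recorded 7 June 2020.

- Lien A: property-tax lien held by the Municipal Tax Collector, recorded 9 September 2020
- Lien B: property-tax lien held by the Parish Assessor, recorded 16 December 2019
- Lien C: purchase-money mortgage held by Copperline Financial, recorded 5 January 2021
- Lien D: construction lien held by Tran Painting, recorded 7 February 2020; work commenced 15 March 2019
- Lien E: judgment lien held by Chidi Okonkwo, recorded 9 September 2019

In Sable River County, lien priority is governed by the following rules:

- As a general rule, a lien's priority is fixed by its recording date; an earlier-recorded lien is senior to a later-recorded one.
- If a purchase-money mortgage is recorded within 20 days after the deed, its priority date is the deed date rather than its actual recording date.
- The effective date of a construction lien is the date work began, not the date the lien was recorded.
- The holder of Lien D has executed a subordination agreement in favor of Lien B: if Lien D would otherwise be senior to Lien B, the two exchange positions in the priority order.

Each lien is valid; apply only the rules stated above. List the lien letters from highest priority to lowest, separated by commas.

B, E, D, A, C

Effective dates: C was recorded 212 days after the deed, outside the 20-day window, so it keeps its recording date; D is treated as recorded 15 March 2019, the work-commencement date.
By effective date: D (15 March 2019), E (9 September 2019), B (16 December 2019), A (9 September 2020), C (5 January 2021).
D is senior to B before the subordination, so the two trade places.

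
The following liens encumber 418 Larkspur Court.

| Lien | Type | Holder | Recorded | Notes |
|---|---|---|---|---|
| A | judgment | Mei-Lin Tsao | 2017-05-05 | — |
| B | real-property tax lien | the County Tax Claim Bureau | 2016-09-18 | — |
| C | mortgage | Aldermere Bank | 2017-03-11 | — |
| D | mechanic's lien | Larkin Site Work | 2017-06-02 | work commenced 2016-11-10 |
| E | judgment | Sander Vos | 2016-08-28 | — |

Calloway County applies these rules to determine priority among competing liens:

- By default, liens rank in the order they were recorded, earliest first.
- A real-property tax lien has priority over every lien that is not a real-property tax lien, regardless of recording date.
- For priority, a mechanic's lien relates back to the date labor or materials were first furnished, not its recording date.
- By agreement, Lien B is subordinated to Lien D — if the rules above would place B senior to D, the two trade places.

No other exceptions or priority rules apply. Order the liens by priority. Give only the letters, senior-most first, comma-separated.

Adjusting effective dates: D is treated as recorded 2016-11-10, the work-commencement date.
B, as a real-property tax lien, has superpriority and ranks first.
Remaining liens by effective date: E (2016-08-28), D (2016-11-10), C (2017-03-11), A (2017-05-05).
The subordination applies — B was senior to D — so B and D swap.

D, E, B, C, A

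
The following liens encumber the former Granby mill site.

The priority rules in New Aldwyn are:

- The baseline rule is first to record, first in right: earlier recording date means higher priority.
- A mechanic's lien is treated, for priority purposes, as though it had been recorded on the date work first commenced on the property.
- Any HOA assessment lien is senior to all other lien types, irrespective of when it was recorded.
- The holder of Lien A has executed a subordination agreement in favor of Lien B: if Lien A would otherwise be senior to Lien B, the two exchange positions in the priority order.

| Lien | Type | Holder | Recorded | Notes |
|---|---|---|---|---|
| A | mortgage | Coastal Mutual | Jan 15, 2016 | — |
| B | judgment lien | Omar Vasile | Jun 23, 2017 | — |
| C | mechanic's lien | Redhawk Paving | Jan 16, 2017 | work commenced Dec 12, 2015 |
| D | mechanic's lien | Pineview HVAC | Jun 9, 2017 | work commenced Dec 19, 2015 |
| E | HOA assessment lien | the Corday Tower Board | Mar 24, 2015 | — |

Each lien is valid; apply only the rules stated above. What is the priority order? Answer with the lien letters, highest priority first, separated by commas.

E, C, D, B, A

Effective dates after the stated exceptions: C relates back to Dec 12, 2015 (work commenced); D's effective date is Dec 19, 2015, when work began.
As an HOA assessment lien, E is senior to every other lien.
Remaining liens by effective date: C (Dec 12, 2015), D (Dec 19, 2015), A (Jan 15, 2016), B (Jun 23, 2017).
A is senior to B before the subordination, so the two trade places.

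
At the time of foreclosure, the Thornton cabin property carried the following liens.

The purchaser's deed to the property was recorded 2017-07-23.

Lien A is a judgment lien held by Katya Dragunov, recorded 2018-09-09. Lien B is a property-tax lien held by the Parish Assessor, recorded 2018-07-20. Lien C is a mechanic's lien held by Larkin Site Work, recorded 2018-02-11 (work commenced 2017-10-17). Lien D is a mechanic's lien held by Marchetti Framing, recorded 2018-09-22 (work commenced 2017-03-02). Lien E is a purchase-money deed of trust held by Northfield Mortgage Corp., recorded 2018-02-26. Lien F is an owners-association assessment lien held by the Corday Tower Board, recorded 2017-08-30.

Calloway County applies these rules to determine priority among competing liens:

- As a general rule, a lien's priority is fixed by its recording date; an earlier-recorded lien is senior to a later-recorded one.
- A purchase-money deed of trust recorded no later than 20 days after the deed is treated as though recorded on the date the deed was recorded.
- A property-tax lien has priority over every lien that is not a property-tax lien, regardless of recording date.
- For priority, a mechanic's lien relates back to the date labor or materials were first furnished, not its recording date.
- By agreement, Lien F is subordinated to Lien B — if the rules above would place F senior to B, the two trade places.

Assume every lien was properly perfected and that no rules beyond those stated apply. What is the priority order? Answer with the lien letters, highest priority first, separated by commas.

Effective dates: C relates back to 2017-10-17 (work commenced); D relates back to 2017-03-02 (work commenced); E was recorded 218 days after the deed — beyond 20 days — so no relation-back applies.
As a property-tax lien, B is senior to every other lien.
Among the remaining liens, by effective date: D (2017-03-02), F (2017-08-30), C (2017-10-17), E (2018-02-26), A (2018-09-09).
Since F is not senior to B, the subordination leaves the order unchanged.

B, D, F, C, E, A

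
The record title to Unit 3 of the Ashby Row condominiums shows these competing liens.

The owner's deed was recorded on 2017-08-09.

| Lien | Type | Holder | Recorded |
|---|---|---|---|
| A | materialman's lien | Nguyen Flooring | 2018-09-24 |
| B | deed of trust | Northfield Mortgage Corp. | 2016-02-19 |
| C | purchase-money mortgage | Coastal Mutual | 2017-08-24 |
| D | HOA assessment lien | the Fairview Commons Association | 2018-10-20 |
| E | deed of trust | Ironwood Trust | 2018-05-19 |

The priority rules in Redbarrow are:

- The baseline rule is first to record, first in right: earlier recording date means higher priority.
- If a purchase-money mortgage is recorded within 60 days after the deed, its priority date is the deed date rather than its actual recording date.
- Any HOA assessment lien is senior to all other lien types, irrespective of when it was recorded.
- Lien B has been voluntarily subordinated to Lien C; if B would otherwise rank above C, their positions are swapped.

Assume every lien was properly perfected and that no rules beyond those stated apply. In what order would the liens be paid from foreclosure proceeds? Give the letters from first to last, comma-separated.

First, effective dates: C relates back to the deed date 2017-08-09.
As an HOA assessment lien, D is senior to every other lien.
Remaining liens by effective date: B (2016-02-19), C (2017-08-09), E (2018-05-19), A (2018-09-24).
B would otherwise be senior to C, so under the subordination agreement B and C exchange positions.

D, C, B, E, A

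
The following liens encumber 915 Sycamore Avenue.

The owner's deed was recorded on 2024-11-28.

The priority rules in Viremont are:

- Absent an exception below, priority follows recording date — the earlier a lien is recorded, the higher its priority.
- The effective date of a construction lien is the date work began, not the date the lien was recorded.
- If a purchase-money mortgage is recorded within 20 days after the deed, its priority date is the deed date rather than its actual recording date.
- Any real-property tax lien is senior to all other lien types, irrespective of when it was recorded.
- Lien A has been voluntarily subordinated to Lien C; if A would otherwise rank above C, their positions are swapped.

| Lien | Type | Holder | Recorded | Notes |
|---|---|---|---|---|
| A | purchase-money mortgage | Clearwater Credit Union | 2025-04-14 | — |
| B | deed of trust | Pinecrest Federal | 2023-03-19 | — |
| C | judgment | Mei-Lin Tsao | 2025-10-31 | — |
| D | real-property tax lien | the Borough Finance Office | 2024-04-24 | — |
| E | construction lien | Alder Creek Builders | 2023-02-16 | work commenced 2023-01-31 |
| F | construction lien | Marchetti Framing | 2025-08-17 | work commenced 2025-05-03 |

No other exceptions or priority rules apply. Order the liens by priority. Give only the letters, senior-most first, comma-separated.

Adjusting effective dates: A was recorded 137 days after the deed, outside the 20-day window, so it keeps its recording date; E's effective date is 2023-01-31, when work began; F is treated as recorded 2025-05-03, the work-commencement date.
D is a real-property tax lien and takes priority over every other lien.
Ordering the rest by effective date: E (2023-01-31), B (2023-03-19), A (2025-04-14), F (2025-05-03), C (2025-10-31).
A is senior to C before the subordination, so the two trade places.

D, E, B, C, F, A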